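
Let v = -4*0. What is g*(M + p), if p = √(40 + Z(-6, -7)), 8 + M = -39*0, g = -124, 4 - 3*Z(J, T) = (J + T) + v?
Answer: 992 - 124*√411/3 ≈ 154.04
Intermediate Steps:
v = 0
Z(J, T) = 4/3 - J/3 - T/3 (Z(J, T) = 4/3 - ((J + T) + 0)/3 = 4/3 - (J + T)/3 = 4/3 + (-J/3 - T/3) = 4/3 - J/3 - T/3)
M = -8 (M = -8 - 39*0 = -8 + 0 = -8)
p = √411/3 (p = √(40 + (4/3 - ⅓*(-6) - ⅓*(-7))) = √(40 + (4/3 + 2 + 7/3)) = √(40 + 17/3) = √(137/3) = √411/3 ≈ 6.7577)
g*(M + p) = -124*(-8 + √411/3) = 992 - 124*√411/3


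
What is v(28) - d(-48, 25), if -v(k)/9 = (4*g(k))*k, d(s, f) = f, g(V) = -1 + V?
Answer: -27241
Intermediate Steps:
v(k) = -9*k*(-4 + 4*k) (v(k) = -9*4*(-1 + k)*k = -9*(-4 + 4*k)*k = -9*k*(-4 + 4*k))
v(28) - d(-48, 25) = 36*28*(1 - 1*28) - 1*25 = 36*28*(1 - 28) - 25 = 36*28*(-27) - 25 = -27216 - 25 = -27241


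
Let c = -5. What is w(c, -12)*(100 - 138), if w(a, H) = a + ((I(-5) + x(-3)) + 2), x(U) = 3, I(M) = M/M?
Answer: -38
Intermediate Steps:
I(M) = 1
w(a, H) = 6 + a (w(a, H) = a + ((1 + 3) + 2) = a + (4 + 2) = a + 6 = 6 + a)
w(c, -12)*(100 - 138) = (6 - 5)*(100 - 138) = 1*(-38) = -38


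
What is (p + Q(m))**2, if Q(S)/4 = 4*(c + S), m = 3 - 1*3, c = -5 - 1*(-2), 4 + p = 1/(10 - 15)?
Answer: 68121/25 ≈ 2724.8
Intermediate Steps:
p = -21/5 (p = -4 + 1/(10 - 15) = -4 + 1/(-5) = -4 - 1/5 = -21/5 ≈ -4.2000)
c = -3 (c = -5 + 2 = -3)
m = 0 (m = 3 - 3 = 0)
Q(S) = -48 + 16*S (Q(S) = 4*(4*(-3 + S)) = 4*(-12 + 4*S) = -48 + 16*S)
(p + Q(m))**2 = (-21/5 + (-48 + 16*0))**2 = (-21/5 + (-48 + 0))**2 = (-21/5 - 48)**2 = (-261/5)**2 = 68121/25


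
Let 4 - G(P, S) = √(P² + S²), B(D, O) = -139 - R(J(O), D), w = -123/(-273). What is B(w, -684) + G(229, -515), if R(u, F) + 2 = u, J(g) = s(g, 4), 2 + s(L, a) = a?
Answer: -135 - √317666 ≈ -698.62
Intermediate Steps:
w = 41/91 (w = -123*(-1/273) = 41/91 ≈ 0.45055)
s(L, a) = -2 + a
J(g) = 2 (J(g) = -2 + 4 = 2)
R(u, F) = -2 + u
B(D, O) = -139 (B(D, O) = -139 - (-2 + 2) = -139 - 1*0 = -139 + 0 = -139)
G(P, S) = 4 - √(P² + S²)
B(w, -684) + G(229, -515) = -139 + (4 - √(229² + (-515)²)) = -139 + (4 - √(52441 + 265225)) = -139 + (4 - √317666) = -135 - √317666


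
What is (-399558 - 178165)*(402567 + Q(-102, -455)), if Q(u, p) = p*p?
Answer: -352175319016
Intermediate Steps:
Q(u, p) = p**2
(-399558 - 178165)*(402567 + Q(-102, -455)) = (-399558 - 178165)*(402567 + (-455)**2) = -577723*(402567 + 207025) = -577723*609592 = -352175319016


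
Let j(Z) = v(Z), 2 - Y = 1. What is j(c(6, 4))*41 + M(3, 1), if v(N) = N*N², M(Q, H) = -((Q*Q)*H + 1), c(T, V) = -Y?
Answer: -51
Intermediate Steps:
Y = 1 (Y = 2 - 1*1 = 2 - 1 = 1)
c(T, V) = -1 (c(T, V) = -1*1 = -1)
M(Q, H) = -1 - H*Q² (M(Q, H) = -(Q²*H + 1) = -(H*Q² + 1) = -(1 + H*Q²) = -1 - H*Q²)
v(N) = N³
j(Z) = Z³
j(c(6, 4))*41 + M(3, 1) = (-1)³*41 + (-1 - 1*1*3²) = -1*41 + (-1 - 1*1*9) = -41 + (-1 - 9) = -41 - 10 = -51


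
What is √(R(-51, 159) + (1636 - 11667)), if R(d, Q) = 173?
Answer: I*√9858 ≈ 99.287*I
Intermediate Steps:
√(R(-51, 159) + (1636 - 11667)) = √(173 + (1636 - 11667)) = √(173 - 10031) = √(-9858) = I*√9858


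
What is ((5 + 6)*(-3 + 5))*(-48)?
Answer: -1056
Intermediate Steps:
((5 + 6)*(-3 + 5))*(-48) = (11*2)*(-48) = 22*(-48) = -1056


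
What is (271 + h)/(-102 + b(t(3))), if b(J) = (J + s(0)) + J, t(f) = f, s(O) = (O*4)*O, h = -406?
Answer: 45/32 ≈ 1.4063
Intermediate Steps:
s(O) = 4*O² (s(O) = (4*O)*O = 4*O²)
b(J) = 2*J (b(J) = (J + 4*0²) + J = (J + 4*0) + J = (J + 0) + J = J + J = 2*J)
(271 + h)/(-102 + b(t(3))) = (271 - 406)/(-102 + 2*3) = -135/(-102 + 6) = -135/(-96) = -135*(-1/96) = 45/32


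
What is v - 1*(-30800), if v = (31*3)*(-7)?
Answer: 30149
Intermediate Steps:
v = -651 (v = 93*(-7) = -651)
v - 1*(-30800) = -651 - 1*(-30800) = -651 + 30800 = 30149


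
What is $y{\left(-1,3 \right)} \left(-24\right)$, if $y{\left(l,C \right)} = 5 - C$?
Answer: $-48$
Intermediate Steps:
$y{\left(-1,3 \right)} \left(-24\right) = \left(5 - 3\right) \left(-24\right) = 2 \left(-24\right) = -48$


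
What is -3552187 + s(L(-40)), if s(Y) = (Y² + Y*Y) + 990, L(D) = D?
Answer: -3547997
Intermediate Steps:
s(Y) = 990 + 2*Y² (s(Y) = (Y² + Y²) + 990 = 2*Y² + 990 = 990 + 2*Y²)
-3552187 + s(L(-40)) = -3552187 + (990 + 2*(-40)²) = -3552187 + (990 + 2*1600) = -3552187 + (990 + 3200) = -3552187 + 4190 = -3547997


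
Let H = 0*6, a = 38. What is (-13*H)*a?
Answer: 0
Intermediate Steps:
H = 0
(-13*H)*a = -13*0*38 = 0*38 = 0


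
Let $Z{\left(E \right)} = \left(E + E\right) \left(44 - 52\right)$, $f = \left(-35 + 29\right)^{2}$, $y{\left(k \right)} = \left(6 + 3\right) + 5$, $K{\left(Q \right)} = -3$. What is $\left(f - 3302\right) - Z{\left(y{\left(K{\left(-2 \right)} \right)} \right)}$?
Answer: $-3042$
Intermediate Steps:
$y{\left(k \right)} = 14$ ($y{\left(k \right)} = 9 + 5 = 14$)
$f = 36$ ($f = \left(-6\right)^{2} = 36$)
$Z{\left(E \right)} = - 16 E$ ($Z{\left(E \right)} = 2 E \left(-8\right) = - 16 E$)
$\left(f - 3302\right) - Z{\left(y{\left(K{\left(-2 \right)} \right)} \right)} = \left(36 - 3302\right) - \left(-16\right) 14 = \left(36 - 3302\right) - -224 = -3266 + 224 = -3042$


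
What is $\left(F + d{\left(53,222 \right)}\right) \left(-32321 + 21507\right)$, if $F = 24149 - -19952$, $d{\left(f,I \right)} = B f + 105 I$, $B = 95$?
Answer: $-783431044$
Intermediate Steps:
$d{\left(f,I \right)} = 95 f + 105 I$
$F = 44101$ ($F = 24149 + 19952 = 44101$)
$\left(F + d{\left(53,222 \right)}\right) \left(-32321 + 21507\right) = \left(44101 + \left(95 \cdot 53 + 105 \cdot 222\right)\right) \left(-32321 + 21507\right) = \left(44101 + \left(5035 + 23310\right)\right) \left(-10814\right) = \left(44101 + 28345\right) \left(-10814\right) = 72446 \left(-10814\right) = -783431044$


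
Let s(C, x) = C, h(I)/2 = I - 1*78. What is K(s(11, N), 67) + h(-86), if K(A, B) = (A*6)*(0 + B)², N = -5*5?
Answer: 295946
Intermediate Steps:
h(I) = -156 + 2*I (h(I) = 2*(I - 1*78) = 2*(I - 78) = 2*(-78 + I) = -156 + 2*I)
N = -25
K(A, B) = 6*A*B² (K(A, B) = (6*A)*B² = 6*A*B²)
K(s(11, N), 67) + h(-86) = 6*11*67² + (-156 + 2*(-86)) = 6*11*4489 + (-156 - 172) = 296274 - 328 = 295946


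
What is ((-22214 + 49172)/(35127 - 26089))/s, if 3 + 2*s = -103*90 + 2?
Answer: -26958/41895649 ≈ -0.00064346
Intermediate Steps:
s = -9271/2 (s = -3/2 + (-103*90 + 2)/2 = -3/2 + (-9270 + 2)/2 = -3/2 + (½)*(-9268) = -3/2 - 4634 = -9271/2 ≈ -4635.5)
((-22214 + 49172)/(35127 - 26089))/s = ((-22214 + 49172)/(35127 - 26089))/(-9271/2) = (26958/9038)*(-2/9271) = (26958*(1/9038))*(-2/9271) = (13479/4519)*(-2/9271) = -26958/41895649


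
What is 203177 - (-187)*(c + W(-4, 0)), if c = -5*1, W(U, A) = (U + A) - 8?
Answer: 199998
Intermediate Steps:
W(U, A) = -8 + A + U (W(U, A) = (A + U) - 8 = -8 + A + U)
c = -5
203177 - (-187)*(c + W(-4, 0)) = 203177 - (-187)*(-5 + (-8 + 0 - 4)) = 203177 - (-187)*(-5 - 12) = 203177 - (-187)*(-17) = 203177 - 1*3179 = 203177 - 3179 = 199998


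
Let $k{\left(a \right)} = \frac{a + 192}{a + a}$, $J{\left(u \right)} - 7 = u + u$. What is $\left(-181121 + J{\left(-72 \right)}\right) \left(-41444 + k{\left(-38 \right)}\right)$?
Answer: $\frac{142736052921}{19} \approx 7.5124 \cdot 10^{9}$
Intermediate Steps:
$J{\left(u \right)} = 7 + 2 u$ ($J{\left(u \right)} = 7 + \left(u + u\right) = 7 + 2 u$)
$k{\left(a \right)} = \frac{192 + a}{2 a}$
$\left(-181121 + J{\left(-72 \right)}\right) \left(-41444 + k{\left(-38 \right)}\right) = \left(-181121 + \left(7 + 2 \left(-72\right)\right)\right) \left(-41444 + \frac{192 - 38}{2 \left(-38\right)}\right) = \left(-181121 + \left(7 - 144\right)\right) \left(-41444 + \frac{1}{2} \left(- \frac{1}{38}\right) 154\right) = \left(-181121 - 137\right) \left(-41444 - \frac{77}{38}\right) = \left(-181258\right) \left(- \frac{1574949}{38}\right) = \frac{142736052921}{19}$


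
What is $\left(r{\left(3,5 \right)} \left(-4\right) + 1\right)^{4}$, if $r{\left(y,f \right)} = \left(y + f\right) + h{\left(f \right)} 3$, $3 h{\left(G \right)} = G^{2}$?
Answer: $294499921$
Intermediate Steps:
$h{\left(G \right)} = \frac{G^{2}}{3}$
$r{\left(y,f \right)} = f + y + f^{2}$ ($r{\left(y,f \right)} = \left(y + f\right) + \frac{f^{2}}{3} \cdot 3 = \left(f + y\right) + f^{2} = f + y + f^{2}$)
$\left(r{\left(3,5 \right)} \left(-4\right) + 1\right)^{4} = \left(\left(5 + 3 + 5^{2}\right) \left(-4\right) + 1\right)^{4} = \left(\left(5 + 3 + 25\right) \left(-4\right) + 1\right)^{4} = \left(33 \left(-4\right) + 1\right)^{4} = \left(-132 + 1\right)^{4} = \left(-131\right)^{4} = 294499921$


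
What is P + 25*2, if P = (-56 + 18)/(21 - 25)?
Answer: 119/2 ≈ 59.500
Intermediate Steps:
P = 19/2 (P = -38/(-4) = -38*(-¼) = 19/2 ≈ 9.5000)
P + 25*2 = 19/2 + 25*2 = 19/2 + 50 = 119/2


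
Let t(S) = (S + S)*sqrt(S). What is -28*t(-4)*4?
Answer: 1792*I ≈ 1792.0*I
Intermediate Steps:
t(S) = 2*S**(3/2) (t(S) = (2*S)*sqrt(S) = 2*S**(3/2))
-28*t(-4)*4 = -56*(-4)**(3/2)*4 = -56*(-8*I)*4 = -(-448)*I*4 = (448*I)*4 = 1792*I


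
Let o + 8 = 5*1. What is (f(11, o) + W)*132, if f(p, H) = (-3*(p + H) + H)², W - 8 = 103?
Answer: 110880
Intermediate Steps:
W = 111 (W = 8 + 103 = 111)
o = -3 (o = -8 + 5*1 = -8 + 5 = -3)
f(p, H) = (-3*p - 2*H)² (f(p, H) = (-3*(H + p) + H)² = ((-3*H - 3*p) + H)² = (-3*p - 2*H)²)
(f(11, o) + W)*132 = ((2*(-3) + 3*11)² + 111)*132 = ((-6 + 33)² + 111)*132 = (27² + 111)*132 = (729 + 111)*132 = 840*132 = 110880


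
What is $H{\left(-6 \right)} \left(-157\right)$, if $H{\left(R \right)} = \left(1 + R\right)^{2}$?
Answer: $-3925$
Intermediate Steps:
$H{\left(-6 \right)} \left(-157\right) = \left(1 - 6\right)^{2} \left(-157\right) = \left(-5\right)^{2} \left(-157\right) = 25 \left(-157\right) = -3925$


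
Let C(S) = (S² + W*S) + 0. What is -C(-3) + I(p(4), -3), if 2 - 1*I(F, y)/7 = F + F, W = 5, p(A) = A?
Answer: -36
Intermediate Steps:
I(F, y) = 14 - 14*F (I(F, y) = 14 - 7*(F + F) = 14 - 14*F)
C(S) = S² + 5*S (C(S) = (S² + 5*S) + 0 = S² + 5*S)
-C(-3) + I(p(4), -3) = -(-3)*(5 - 3) + (14 - 14*4) = -(-3)*2 + (14 - 56) = -1*(-6) - 42 = 6 - 42 = -36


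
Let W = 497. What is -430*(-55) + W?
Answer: 24147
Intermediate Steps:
-430*(-55) + W = -430*(-55) + 497 = 23650 + 497 = 24147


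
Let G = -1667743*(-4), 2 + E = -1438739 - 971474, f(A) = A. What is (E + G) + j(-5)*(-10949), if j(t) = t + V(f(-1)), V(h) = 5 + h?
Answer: 4271706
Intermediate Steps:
E = -2410215 (E = -2 + (-1438739 - 971474) = -2 - 2410213 = -2410215)
G = 6670972
j(t) = 4 + t (j(t) = t + (5 - 1) = t + 4 = 4 + t)
(E + G) + j(-5)*(-10949) = (-2410215 + 6670972) + (4 - 5)*(-10949) = 4260757 - 1*(-10949) = 4260757 + 10949 = 4271706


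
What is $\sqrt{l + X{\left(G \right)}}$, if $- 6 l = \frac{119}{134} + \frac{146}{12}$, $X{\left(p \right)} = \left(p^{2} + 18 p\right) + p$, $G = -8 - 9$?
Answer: $\frac{i \sqrt{1461538}}{201} \approx 6.0146 i$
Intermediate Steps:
$G = -17$
$X{\left(p \right)} = p^{2} + 19 p$
$l = - \frac{1312}{603}$ ($l = - \frac{\frac{119}{134} + \frac{146}{12}}{6} = - \frac{119 \cdot \frac{1}{134} + 146 \cdot \frac{1}{12}}{6} = - \frac{\frac{119}{134} + \frac{73}{6}}{6} = \left(- \frac{1}{6}\right) \frac{2624}{201} = - \frac{1312}{603} \approx -2.1758$)
$\sqrt{l + X{\left(G \right)}} = \sqrt{- \frac{1312}{603} - 17 \left(19 - 17\right)} = \sqrt{- \frac{1312}{603} - 34} = \sqrt{- \frac{21814}{603}} = \frac{i \sqrt{1461538}}{201}$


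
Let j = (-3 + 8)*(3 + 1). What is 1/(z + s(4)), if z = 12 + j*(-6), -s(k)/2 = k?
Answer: -1/116 ≈ -0.0086207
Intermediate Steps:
s(k) = -2*k
j = 20 (j = 5*4 = 20)
z = -108 (z = 12 + 20*(-6) = 12 - 120 = -108)
1/(z + s(4)) = 1/(-108 - 2*4) = 1/(-108 - 8) = 1/(-116) = -1/116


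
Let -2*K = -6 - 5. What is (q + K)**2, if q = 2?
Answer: 225/4 ≈ 56.250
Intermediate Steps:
K = 11/2 (K = -(-6 - 5)/2 = -1/2*(-11) = 11/2 ≈ 5.5000)
(q + K)**2 = (2 + 11/2)**2 = (15/2)**2 = 225/4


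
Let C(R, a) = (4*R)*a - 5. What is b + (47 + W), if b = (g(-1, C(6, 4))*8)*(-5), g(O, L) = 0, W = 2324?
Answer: 2371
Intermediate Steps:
C(R, a) = -5 + 4*R*a (C(R, a) = 4*R*a - 5 = -5 + 4*R*a)
b = 0 (b = (0*8)*(-5) = 0*(-5) = 0)
b + (47 + W) = 0 + (47 + 2324) = 0 + 2371 = 2371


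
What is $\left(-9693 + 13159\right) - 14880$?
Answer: $-11414$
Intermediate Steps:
$\left(-9693 + 13159\right) - 14880 = 3466 - 14880 = -11414$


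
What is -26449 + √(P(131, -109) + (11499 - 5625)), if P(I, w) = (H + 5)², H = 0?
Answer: -26449 + √5899 ≈ -26372.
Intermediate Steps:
P(I, w) = 25 (P(I, w) = (0 + 5)² = 5² = 25)
-26449 + √(P(131, -109) + (11499 - 5625)) = -26449 + √(25 + (11499 - 5625)) = -26449 + √(25 + 5874) = -26449 + √5899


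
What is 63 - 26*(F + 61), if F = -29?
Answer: -769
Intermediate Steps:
63 - 26*(F + 61) = 63 - 26*(-29 + 61) = 63 - 26*32 = 63 - 832 = -769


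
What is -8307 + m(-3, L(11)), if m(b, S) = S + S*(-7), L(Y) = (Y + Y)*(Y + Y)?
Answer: -11211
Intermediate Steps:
L(Y) = 4*Y² (L(Y) = (2*Y)*(2*Y) = 4*Y²)
m(b, S) = -6*S (m(b, S) = S - 7*S = -6*S)
-8307 + m(-3, L(11)) = -8307 - 24*11² = -8307 - 24*121 = -8307 - 6*484 = -8307 - 2904 = -11211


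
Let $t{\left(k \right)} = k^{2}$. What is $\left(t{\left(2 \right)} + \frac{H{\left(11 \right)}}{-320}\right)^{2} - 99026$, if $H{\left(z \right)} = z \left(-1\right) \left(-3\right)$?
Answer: $- \frac{10138707391}{102400} \approx -99011.0$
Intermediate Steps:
$H{\left(z \right)} = 3 z$ ($H{\left(z \right)} = - z \left(-3\right) = 3 z$)
$\left(t{\left(2 \right)} + \frac{H{\left(11 \right)}}{-320}\right)^{2} - 99026 = \left(2^{2} + \frac{3 \cdot 11}{-320}\right)^{2} - 99026 = \left(4 + 33 \left(- \frac{1}{320}\right)\right)^{2} - 99026 = \left(4 - \frac{33}{320}\right)^{2} - 99026 = \left(\frac{1247}{320}\right)^{2} - 99026 = \frac{1555009}{102400} - 99026 = - \frac{10138707391}{102400}$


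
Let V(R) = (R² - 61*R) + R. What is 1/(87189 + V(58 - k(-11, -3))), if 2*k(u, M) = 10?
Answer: 1/86818 ≈ 1.1518e-5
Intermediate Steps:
k(u, M) = 5 (k(u, M) = (½)*10 = 5)
V(R) = R² - 60*R
1/(87189 + V(58 - k(-11, -3))) = 1/(87189 + (58 - 1*5)*(-60 + (58 - 1*5))) = 1/(87189 + (58 - 5)*(-60 + (58 - 5))) = 1/(87189 + 53*(-60 + 53)) = 1/(87189 + 53*(-7)) = 1/(87189 - 371) = 1/86818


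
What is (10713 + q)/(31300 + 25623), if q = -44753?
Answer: -34040/56923 ≈ -0.59800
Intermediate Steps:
(10713 + q)/(31300 + 25623) = (10713 - 44753)/(31300 + 25623) = -34040/56923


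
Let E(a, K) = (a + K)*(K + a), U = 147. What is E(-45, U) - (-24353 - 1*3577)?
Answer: 38334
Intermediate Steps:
E(a, K) = (K + a)² (E(a, K) = (K + a)*(K + a) = (K + a)²)
E(-45, U) - (-24353 - 1*3577) = (147 - 45)² - (-24353 - 1*3577) = 102² - (-24353 - 3577) = 10404 - 1*(-27930) = 10404 + 27930 = 38334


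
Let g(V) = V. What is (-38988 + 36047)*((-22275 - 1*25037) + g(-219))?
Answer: 139788671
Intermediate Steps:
(-38988 + 36047)*((-22275 - 1*25037) + g(-219)) = (-38988 + 36047)*((-22275 - 1*25037) - 219) = -2941*((-22275 - 25037) - 219) = -2941*(-47312 - 219) = -2941*(-47531) = 139788671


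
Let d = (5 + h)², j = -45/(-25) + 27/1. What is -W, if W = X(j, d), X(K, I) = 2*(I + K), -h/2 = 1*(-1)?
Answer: -778/5 ≈ -155.60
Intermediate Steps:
h = 2 (h = -2*(-1) = 2)
j = 144/5 (j = -45*(-1/25) + 27*1 = 9/5 + 27 = 144/5 ≈ 28.800)
d = 49 (d = (5 + 2)² = 7² = 49)
X(K, I) = 2*I + 2*K
W = 778/5 (W = 2*49 + 2*(144/5) = 98 + 288/5 = 778/5 ≈ 155.60)
-W = -1*778/5 = -778/5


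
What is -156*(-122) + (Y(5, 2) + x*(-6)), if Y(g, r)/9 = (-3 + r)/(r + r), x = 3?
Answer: 76047/4 ≈ 19012.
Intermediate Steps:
Y(g, r) = 9*(-3 + r)/(2*r) (Y(g, r) = 9*((-3 + r)/(r + r)) = 9*((-3 + r)/((2*r))) = 9*((-3 + r)*(1/(2*r))) = 9*((-3 + r)/(2*r)) = 9*(-3 + r)/(2*r))
-156*(-122) + (Y(5, 2) + x*(-6)) = -156*(-122) + ((9/2)*(-3 + 2)/2 + 3*(-6)) = 19032 + ((9/2)*(1/2)*(-1) - 18) = 19032 + (-9/4 - 18) = 19032 - 81/4 = 76047/4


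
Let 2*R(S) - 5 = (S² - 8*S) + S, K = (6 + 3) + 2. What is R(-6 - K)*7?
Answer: 2891/2 ≈ 1445.5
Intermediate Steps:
K = 11 (K = 9 + 2 = 11)
R(S) = 5/2 + S²/2 - 7*S/2 (R(S) = 5/2 + ((S² - 8*S) + S)/2 = 5/2 + (S² - 7*S)/2 = 5/2 + (S²/2 - 7*S/2) = 5/2 + S²/2 - 7*S/2)
R(-6 - K)*7 = (5/2 + (-6 - 1*11)²/2 - 7*(-6 - 1*11)/2)*7 = (5/2 + (-6 - 11)²/2 - 7*(-6 - 11)/2)*7 = (5/2 + (½)*(-17)² - 7/2*(-17))*7 = (5/2 + (½)*289 + 119/2)*7 = (5/2 + 289/2 + 119/2)*7 = (413/2)*7 = 2891/2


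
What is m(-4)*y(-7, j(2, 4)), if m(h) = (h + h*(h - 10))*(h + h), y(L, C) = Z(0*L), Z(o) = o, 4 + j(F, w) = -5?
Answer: 0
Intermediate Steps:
j(F, w) = -9 (j(F, w) = -4 - 5 = -9)
y(L, C) = 0 (y(L, C) = 0*L = 0)
m(h) = 2*h*(h + h*(-10 + h)) (m(h) = (h + h*(-10 + h))*(2*h) = 2*h*(h + h*(-10 + h)))
m(-4)*y(-7, j(2, 4)) = (2*(-4)**2*(-9 - 4))*0 = (2*16*(-13))*0 = -416*0 = 0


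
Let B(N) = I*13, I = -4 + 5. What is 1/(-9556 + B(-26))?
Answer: -1/9543 ≈ -0.00010479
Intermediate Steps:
I = 1
B(N) = 13 (B(N) = 1*13 = 13)
1/(-9556 + B(-26)) = 1/(-9556 + 13) = 1/(-9543) = -1/9543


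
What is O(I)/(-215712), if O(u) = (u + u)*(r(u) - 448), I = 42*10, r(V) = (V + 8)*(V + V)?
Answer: -448840/321 ≈ -1398.3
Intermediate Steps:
r(V) = 2*V*(8 + V) (r(V) = (8 + V)*(2*V) = 2*V*(8 + V))
I = 420
O(u) = 2*u*(-448 + 2*u*(8 + u)) (O(u) = (u + u)*(2*u*(8 + u) - 448) = (2*u)*(-448 + 2*u*(8 + u)) = 2*u*(-448 + 2*u*(8 + u)))
O(I)/(-215712) = (4*420*(-224 + 420*(8 + 420)))/(-215712) = (4*420*(-224 + 420*428))*(-1/215712) = (4*420*(-224 + 179760))*(-1/215712) = (4*420*179536)*(-1/215712) = 301620480*(-1/215712) = -448840/321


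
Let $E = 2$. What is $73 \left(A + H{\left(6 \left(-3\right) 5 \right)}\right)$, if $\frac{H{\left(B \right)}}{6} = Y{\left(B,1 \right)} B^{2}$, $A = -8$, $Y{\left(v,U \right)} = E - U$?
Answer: $3547216$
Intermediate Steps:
$Y{\left(v,U \right)} = 2 - U$
$H{\left(B \right)} = 6 B^{2}$ ($H{\left(B \right)} = 6 \left(2 - 1\right) B^{2} = 6 \cdot 1 B^{2} = 6 B^{2}$)
$73 \left(A + H{\left(6 \left(-3\right) 5 \right)}\right) = 73 \left(-8 + 6 \left(6 \left(-3\right) 5\right)^{2}\right) = 73 \left(-8 + 6 \left(\left(-18\right) 5\right)^{2}\right) = 73 \left(-8 + 6 \left(-90\right)^{2}\right) = 73 \left(-8 + 6 \cdot 8100\right) = 73 \left(-8 + 48600\right) = 73 \cdot 48592 = 3547216$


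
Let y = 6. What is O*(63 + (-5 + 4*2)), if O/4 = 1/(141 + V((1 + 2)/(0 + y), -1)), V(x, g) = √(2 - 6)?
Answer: 37224/19885 - 528*I/19885 ≈ 1.872 - 0.026553*I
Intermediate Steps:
V(x, g) = 2*I (V(x, g) = √(-4) = 2*I)
O = 4*(141 - 2*I)/19885 (O = 4/(141 + 2*I) = 4*((141 - 2*I)/19885) = 4*(141 - 2*I)/19885 ≈ 0.028363 - 0.00040231*I)
O*(63 + (-5 + 4*2)) = (564/19885 - 8*I/19885)*(63 + (-5 + 4*2)) = (564/19885 - 8*I/19885)*(63 + (-5 + 8)) = (564/19885 - 8*I/19885)*(63 + 3) = (564/19885 - 8*I/19885)*66 = 37224/19885 - 528*I/19885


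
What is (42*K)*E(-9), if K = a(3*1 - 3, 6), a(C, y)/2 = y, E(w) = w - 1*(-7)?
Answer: -1008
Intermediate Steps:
E(w) = 7 + w (E(w) = w + 7 = 7 + w)
a(C, y) = 2*y
K = 12 (K = 2*6 = 12)
(42*K)*E(-9) = (42*12)*(7 - 9) = 504*(-2) = -1008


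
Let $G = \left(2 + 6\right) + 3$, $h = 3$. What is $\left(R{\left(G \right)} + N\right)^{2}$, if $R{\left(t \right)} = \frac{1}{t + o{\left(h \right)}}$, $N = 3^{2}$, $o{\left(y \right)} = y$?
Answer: $\frac{16129}{196} \approx 82.291$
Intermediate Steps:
$G = 11$ ($G = 8 + 3 = 11$)
$N = 9$
$R{\left(t \right)} = \frac{1}{3 + t}$ ($R{\left(t \right)} = \frac{1}{t + 3} = \frac{1}{3 + t}$)
$\left(R{\left(G \right)} + N\right)^{2} = \left(\frac{1}{3 + 11} + 9\right)^{2} = \left(\frac{1}{14} + 9\right)^{2} = \left(\frac{127}{14}\right)^{2} = \frac{16129}{196}$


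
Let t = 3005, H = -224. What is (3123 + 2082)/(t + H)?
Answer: 1735/927 ≈ 1.8716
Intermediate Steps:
(3123 + 2082)/(t + H) = (3123 + 2082)/(3005 - 224) = 5205/2781 = 5205*(1/2781) = 1735/927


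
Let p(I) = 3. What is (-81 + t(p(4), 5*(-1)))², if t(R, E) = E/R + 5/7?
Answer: 2961841/441 ≈ 6716.2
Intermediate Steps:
t(R, E) = 5/7 + E/R (t(R, E) = E/R + 5*(⅐) = E/R + 5/7 = 5/7 + E/R)
(-81 + t(p(4), 5*(-1)))² = (-81 + (5/7 + (5*(-1))/3))² = (-81 + (5/7 - 5*⅓))² = (-81 + (5/7 - 5/3))² = (-81 - 20/21)² = (-1721/21)² = 2961841/441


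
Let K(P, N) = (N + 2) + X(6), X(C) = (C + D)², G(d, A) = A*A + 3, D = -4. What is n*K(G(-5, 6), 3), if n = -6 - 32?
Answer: -342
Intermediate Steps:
G(d, A) = 3 + A² (G(d, A) = A² + 3 = 3 + A²)
X(C) = (-4 + C)² (X(C) = (C - 4)² = (-4 + C)²)
K(P, N) = 6 + N (K(P, N) = (N + 2) + (-4 + 6)² = (2 + N) + 2² = (2 + N) + 4 = 6 + N)
n = -38
n*K(G(-5, 6), 3) = -38*(6 + 3) = -38*9 = -342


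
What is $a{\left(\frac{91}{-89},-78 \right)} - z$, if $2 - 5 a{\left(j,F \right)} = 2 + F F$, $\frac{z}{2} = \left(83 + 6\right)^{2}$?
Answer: $- \frac{85294}{5} \approx -17059.0$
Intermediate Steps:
$z = 15842$ ($z = 2 \left(83 + 6\right)^{2} = 2 \cdot 89^{2} = 2 \cdot 7921 = 15842$)
$a{\left(j,F \right)} = - \frac{F^{2}}{5}$ ($a{\left(j,F \right)} = \frac{2}{5} - \frac{2 + F F}{5} = \frac{2}{5} - \frac{2 + F^{2}}{5} = \frac{2}{5} - \left(\frac{2}{5} + \frac{F^{2}}{5}\right) = - \frac{F^{2}}{5}$)
$a{\left(\frac{91}{-89},-78 \right)} - z = - \frac{\left(-78\right)^{2}}{5} - 15842 = \left(- \frac{1}{5}\right) 6084 - 15842 = - \frac{6084}{5} - 15842 = - \frac{85294}{5}$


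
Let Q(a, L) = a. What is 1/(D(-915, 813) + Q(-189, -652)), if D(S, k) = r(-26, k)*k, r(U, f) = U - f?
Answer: -1/682296 ≈ -1.4656e-6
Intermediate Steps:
D(S, k) = k*(-26 - k) (D(S, k) = (-26 - k)*k = k*(-26 - k))
1/(D(-915, 813) + Q(-189, -652)) = 1/(-1*813*(26 + 813) - 189) = 1/(-1*813*839 - 189) = 1/(-682107 - 189) = 1/(-682296) = -1/682296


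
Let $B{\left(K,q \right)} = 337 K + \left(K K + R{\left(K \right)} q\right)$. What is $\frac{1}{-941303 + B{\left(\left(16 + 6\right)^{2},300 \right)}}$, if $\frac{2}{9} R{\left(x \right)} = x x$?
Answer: $\frac{1}{315701661} \approx 3.1675 \cdot 10^{-9}$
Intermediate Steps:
$R{\left(x \right)} = \frac{9 x^{2}}{2}$ ($R{\left(x \right)} = \frac{9 x x}{2} = \frac{9 x^{2}}{2}$)
$B{\left(K,q \right)} = K^{2} + 337 K + \frac{9 q K^{2}}{2}$ ($B{\left(K,q \right)} = 337 K + \left(K K + \frac{9 K^{2}}{2} q\right) = 337 K + \left(K^{2} + \frac{9 q K^{2}}{2}\right) = K^{2} + 337 K + \frac{9 q K^{2}}{2}$)
$\frac{1}{-941303 + B{\left(\left(16 + 6\right)^{2},300 \right)}} = \frac{1}{-941303 + \frac{\left(16 + 6\right)^{2} \left(674 + 2 \left(16 + 6\right)^{2} + 9 \left(16 + 6\right)^{2} \cdot 300\right)}{2}} = \frac{1}{-941303 + \frac{22^{2} \left(674 + 2 \cdot 22^{2} + 9 \cdot 22^{2} \cdot 300\right)}{2}} = \frac{1}{-941303 + \frac{1}{2} \cdot 484 \left(674 + 2 \cdot 484 + 9 \cdot 484 \cdot 300\right)} = \frac{1}{-941303 + \frac{1}{2} \cdot 484 \left(674 + 968 + 1306800\right)} = \frac{1}{-941303 + \frac{1}{2} \cdot 484 \cdot 1308442} = \frac{1}{-941303 + 316642964} = \frac{1}{315701661}$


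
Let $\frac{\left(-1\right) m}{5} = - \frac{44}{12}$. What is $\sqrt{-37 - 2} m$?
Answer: $\frac{55 i \sqrt{39}}{3} \approx 114.49 i$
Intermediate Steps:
$m = \frac{55}{3}$ ($m = - 5 \left(- \frac{44}{12}\right) = - 5 \left(\left(-44\right) \frac{1}{12}\right) = \left(-5\right) \left(- \frac{11}{3}\right) = \frac{55}{3} \approx 18.333$)
$\sqrt{-37 - 2} m = \sqrt{-37 - 2} \cdot \frac{55}{3} = \sqrt{-39} \cdot \frac{55}{3} = i \sqrt{39} \cdot \frac{55}{3} = \frac{55 i \sqrt{39}}{3}$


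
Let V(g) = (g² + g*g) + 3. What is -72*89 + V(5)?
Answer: -6355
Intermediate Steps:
V(g) = 3 + 2*g² (V(g) = (g² + g²) + 3 = 2*g² + 3 = 3 + 2*g²)
-72*89 + V(5) = -72*89 + (3 + 2*5²) = -6408 + (3 + 2*25) = -6408 + (3 + 50) = -6408 + 53 = -6355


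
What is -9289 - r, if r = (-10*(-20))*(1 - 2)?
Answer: -9089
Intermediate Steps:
r = -200 (r = 200*(-1) = -200)
-9289 - r = -9289 - 1*(-200) = -9289 + 200 = -9089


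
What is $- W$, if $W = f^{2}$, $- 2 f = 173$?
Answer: $- \frac{29929}{4} \approx -7482.3$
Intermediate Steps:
$f = - \frac{173}{2}$ ($f = \left(- \frac{1}{2}\right) 173 = - \frac{173}{2} \approx -86.5$)
$W = \frac{29929}{4}$ ($W = \left(- \frac{173}{2}\right)^{2} = \frac{29929}{4} \approx 7482.3$)
$- W = \left(-1\right) \frac{29929}{4} = - \frac{29929}{4}$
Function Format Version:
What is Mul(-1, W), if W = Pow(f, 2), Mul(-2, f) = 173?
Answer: Rational(-29929, 4) ≈ -7482.3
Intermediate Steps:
f = Rational(-173, 2) (f = Mul(Rational(-1, 2), 173) = Rational(-173, 2) ≈ -86.500)
W = Rational(29929, 4) (W = Pow(Rational(-173, 2), 2) = Rational(29929, 4) ≈ 7482.3)
Mul(-1, W) = Mul(-1, Rational(29929, 4)) = Rational(-29929, 4)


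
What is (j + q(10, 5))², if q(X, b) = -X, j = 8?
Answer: 4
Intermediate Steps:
(j + q(10, 5))² = (8 - 1*10)² = (8 - 10)² = (-2)² = 4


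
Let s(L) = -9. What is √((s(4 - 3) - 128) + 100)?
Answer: I*√37 ≈ 6.0828*I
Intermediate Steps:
√((s(4 - 3) - 128) + 100) = √((-9 - 128) + 100) = √(-137 + 100) = √(-37) = I*√37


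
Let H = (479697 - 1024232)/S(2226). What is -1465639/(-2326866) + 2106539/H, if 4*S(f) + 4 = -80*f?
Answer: 218226444371688119/1267059977310 ≈ 1.7223e+5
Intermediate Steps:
S(f) = -1 - 20*f (S(f) = -1 + (-80*f)/4 = -1 - 20*f)
H = 544535/44521 (H = (479697 - 1024232)/(-1 - 20*2226) = -544535/(-1 - 44520) = -544535/(-44521) = -544535*(-1/44521) = 544535/44521 ≈ 12.231)
-1465639/(-2326866) + 2106539/H = -1465639/(-2326866) + 2106539/(544535/44521) = -1465639*(-1/2326866) + 2106539*(44521/544535) = 1465639/2326866 + 93785222819/544535 = 218226444371688119/1267059977310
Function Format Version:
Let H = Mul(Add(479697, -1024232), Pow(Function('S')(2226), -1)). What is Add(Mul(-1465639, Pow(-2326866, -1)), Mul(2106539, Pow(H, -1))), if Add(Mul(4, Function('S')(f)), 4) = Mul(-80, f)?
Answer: Rational(218226444371688119, 1267059977310) ≈ 1.7223e+5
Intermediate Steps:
Function('S')(f) = Add(-1, Mul(-20, f)) (Function('S')(f) = Add(-1, Mul(Rational(1, 4), Mul(-80, f))) = Add(-1, Mul(-20, f)))
H = Rational(544535, 44521) (H = Mul(Add(479697, -1024232), Pow(Add(-1, Mul(-20, 2226)), -1)) = Mul(-544535, Pow(Add(-1, -44520), -1)) = Mul(-544535, Pow(-44521, -1)) = Mul(-544535, Rational(-1, 44521)) = Rational(544535, 44521) ≈ 12.231)
Add(Mul(-1465639, Pow(-2326866, -1)), Mul(2106539, Pow(H, -1))) = Add(Mul(-1465639, Pow(-2326866, -1)), Mul(2106539, Pow(Rational(544535, 44521), -1))) = Add(Mul(-1465639, Rational(-1, 2326866)), Mul(2106539, Rational(44521, 544535))) = Add(Rational(1465639, 2326866), Rational(93785222819, 544535)) = Rational(218226444371688119, 1267059977310)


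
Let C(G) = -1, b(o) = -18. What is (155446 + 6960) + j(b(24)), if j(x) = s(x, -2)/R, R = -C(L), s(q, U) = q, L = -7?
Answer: 162388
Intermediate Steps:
R = 1 (R = -1*(-1) = 1)
j(x) = x (j(x) = x/1 = x*1 = x)
(155446 + 6960) + j(b(24)) = (155446 + 6960) - 18 = 162406 - 18 = 162388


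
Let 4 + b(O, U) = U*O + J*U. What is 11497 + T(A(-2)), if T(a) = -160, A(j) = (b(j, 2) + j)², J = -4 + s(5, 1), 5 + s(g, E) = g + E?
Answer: 11337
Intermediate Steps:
s(g, E) = -5 + E + g (s(g, E) = -5 + (g + E) = -5 + (E + g) = -5 + E + g)
J = -3 (J = -4 + (-5 + 1 + 5) = -4 + 1 = -3)
b(O, U) = -4 - 3*U + O*U (b(O, U) = -4 + (U*O - 3*U) = -4 + (O*U - 3*U) = -4 + (-3*U + O*U) = -4 - 3*U + O*U)
A(j) = (-10 + 3*j)² (A(j) = ((-4 - 3*2 + j*2) + j)² = ((-4 - 6 + 2*j) + j)² = ((-10 + 2*j) + j)² = (-10 + 3*j)²)
11497 + T(A(-2)) = 11497 - 160 = 11337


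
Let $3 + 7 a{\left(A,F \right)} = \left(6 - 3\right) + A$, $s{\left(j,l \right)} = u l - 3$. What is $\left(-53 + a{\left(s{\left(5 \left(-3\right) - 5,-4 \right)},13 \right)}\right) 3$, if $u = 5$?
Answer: $- \frac{1182}{7} \approx -168.86$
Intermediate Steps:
$s{\left(j,l \right)} = -3 + 5 l$ ($s{\left(j,l \right)} = 5 l - 3 = -3 + 5 l$)
$a{\left(A,F \right)} = \frac{A}{7}$ ($a{\left(A,F \right)} = - \frac{3}{7} + \frac{\left(6 - 3\right) + A}{7} = - \frac{3}{7} + \frac{3 + A}{7} = - \frac{3}{7} + \left(\frac{3}{7} + \frac{A}{7}\right) = \frac{A}{7}$)
$\left(-53 + a{\left(s{\left(5 \left(-3\right) - 5,-4 \right)},13 \right)}\right) 3 = \left(-53 + \frac{-3 + 5 \left(-4\right)}{7}\right) 3 = \left(-53 + \frac{-3 - 20}{7}\right) 3 = \left(-53 + \frac{1}{7} \left(-23\right)\right) 3 = \left(-53 - \frac{23}{7}\right) 3 = \left(- \frac{394}{7}\right) 3 = - \frac{1182}{7}$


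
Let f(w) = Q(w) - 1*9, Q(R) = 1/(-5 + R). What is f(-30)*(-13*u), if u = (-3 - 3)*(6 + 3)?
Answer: -221832/35 ≈ -6338.1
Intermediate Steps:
f(w) = -9 + 1/(-5 + w) (f(w) = 1/(-5 + w) - 1*9 = 1/(-5 + w) - 9 = -9 + 1/(-5 + w))
u = -54 (u = -6*9 = -54)
f(-30)*(-13*u) = ((46 - 9*(-30))/(-5 - 30))*(-13*(-54)) = ((46 + 270)/(-35))*702 = -1/35*316*702 = -316/35*702 = -221832/35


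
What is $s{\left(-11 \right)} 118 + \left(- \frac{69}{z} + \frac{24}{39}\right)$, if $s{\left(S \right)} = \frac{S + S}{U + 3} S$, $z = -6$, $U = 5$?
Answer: $\frac{46561}{13} \approx 3581.6$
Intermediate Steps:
$s{\left(S \right)} = \frac{S^{2}}{4}$ ($s{\left(S \right)} = \frac{S + S}{5 + 3} S = \frac{2 S}{8} S = 2 S \frac{1}{8} S = \frac{S}{4} S = \frac{S^{2}}{4}$)
$s{\left(-11 \right)} 118 + \left(- \frac{69}{z} + \frac{24}{39}\right) = \frac{\left(-11\right)^{2}}{4} \cdot 118 + \left(- \frac{69}{-6} + \frac{24}{39}\right) = \frac{1}{4} \cdot 121 \cdot 118 + \left(\left(-69\right) \left(- \frac{1}{6}\right) + 24 \cdot \frac{1}{39}\right) = \frac{121}{4} \cdot 118 + \left(\frac{23}{2} + \frac{8}{13}\right) = \frac{7139}{2} + \frac{315}{26} = \frac{46561}{13}$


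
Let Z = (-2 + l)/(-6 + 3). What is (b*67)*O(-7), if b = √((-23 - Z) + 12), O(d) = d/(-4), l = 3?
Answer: 469*I*√6/3 ≈ 382.94*I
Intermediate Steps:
Z = -⅓ (Z = (-2 + 3)/(-6 + 3) = 1/(-3) = 1*(-⅓) = -⅓ ≈ -0.33333)
O(d) = -d/4 (O(d) = d*(-¼) = -d/4)
b = 4*I*√6/3 (b = √((-23 - 1*(-⅓)) + 12) = √((-23 + ⅓) + 12) = √(-68/3 + 12) = √(-32/3) = 4*I*√6/3 ≈ 3.266*I)
(b*67)*O(-7) = ((4*I*√6/3)*67)*(-¼*(-7)) = (268*I*√6/3)*(7/4) = 469*I*√6/3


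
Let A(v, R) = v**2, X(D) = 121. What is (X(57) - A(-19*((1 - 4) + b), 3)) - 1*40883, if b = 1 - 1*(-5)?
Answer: -44011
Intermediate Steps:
b = 6 (b = 1 + 5 = 6)
(X(57) - A(-19*((1 - 4) + b), 3)) - 1*40883 = (121 - (-19*((1 - 4) + 6))**2) - 1*40883 = (121 - (-19*(-3 + 6))**2) - 40883 = (121 - (-19*3)**2) - 40883 = (121 - 1*(-57)**2) - 40883 = (121 - 1*3249) - 40883 = (121 - 3249) - 40883 = -3128 - 40883 = -44011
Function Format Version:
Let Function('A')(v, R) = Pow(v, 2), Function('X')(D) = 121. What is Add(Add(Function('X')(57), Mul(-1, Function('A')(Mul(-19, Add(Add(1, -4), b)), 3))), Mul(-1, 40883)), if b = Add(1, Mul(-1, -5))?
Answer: -44011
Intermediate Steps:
b = 6 (b = Add(1, 5) = 6)
Add(Add(Function('X')(57), Mul(-1, Function('A')(Mul(-19, Add(Add(1, -4), b)), 3))), Mul(-1, 40883)) = Add(Add(121, Mul(-1, Pow(Mul(-19, Add(Add(1, -4), 6)), 2))), Mul(-1, 40883)) = Add(Add(121, Mul(-1, Pow(Mul(-19, Add(-3, 6)), 2))), -40883) = Add(Add(121, Mul(-1, Pow(Mul(-19, 3), 2))), -40883) = Add(Add(121, Mul(-1, Pow(-57, 2))), -40883) = Add(Add(121, Mul(-1, 3249)), -40883) = Add(Add(121, -3249), -40883) = Add(-3128, -40883) = -44011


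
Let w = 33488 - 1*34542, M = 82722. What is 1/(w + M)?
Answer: 1/81668 ≈ 1.2245e-5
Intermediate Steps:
w = -1054 (w = 33488 - 34542 = -1054)
1/(w + M) = 1/(-1054 + 82722) = 1/81668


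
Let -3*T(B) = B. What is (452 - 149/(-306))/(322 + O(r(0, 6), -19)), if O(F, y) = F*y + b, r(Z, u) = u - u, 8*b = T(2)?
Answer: 276922/197013 ≈ 1.4056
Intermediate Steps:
T(B) = -B/3
b = -1/12 (b = (-⅓*2)/8 = (⅛)*(-⅔) = -1/12 ≈ -0.083333)
r(Z, u) = 0
O(F, y) = -1/12 + F*y (O(F, y) = F*y - 1/12 = -1/12 + F*y)
(452 - 149/(-306))/(322 + O(r(0, 6), -19)) = (452 - 149/(-306))/(322 + (-1/12 + 0*(-19))) = (452 - 149*(-1/306))/(322 + (-1/12 + 0)) = (452 + 149/306)/(322 - 1/12) = 138461/(306*(3863/12)) = (138461/306)*(12/3863) = 276922/197013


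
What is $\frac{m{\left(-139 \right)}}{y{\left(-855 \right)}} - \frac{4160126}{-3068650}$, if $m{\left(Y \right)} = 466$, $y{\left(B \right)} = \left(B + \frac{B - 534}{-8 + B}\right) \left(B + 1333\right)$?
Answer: $\frac{5960593709}{4400444100} \approx 1.3545$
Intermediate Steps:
$y{\left(B \right)} = \left(1333 + B\right) \left(B + \frac{-534 + B}{-8 + B}\right)$ ($y{\left(B \right)} = \left(B + \frac{-534 + B}{-8 + B}\right) \left(1333 + B\right) = \left(1333 + B\right) \left(B + \frac{-534 + B}{-8 + B}\right)$)
$\frac{m{\left(-139 \right)}}{y{\left(-855 \right)}} - \frac{4160126}{-3068650} = \frac{466}{\frac{1}{-8 - 855} \left(-711822 + \left(-855\right)^{3} - -8434575 + 1326 \left(-855\right)^{2}\right)} - \frac{4160126}{-3068650} = \frac{466}{\frac{1}{-863} \left(-711822 - 625026375 + 8434575 + 1326 \cdot 731025\right)} - - \frac{2080063}{1534325} = \frac{466}{\left(- \frac{1}{863}\right) \left(-711822 - 625026375 + 8434575 + 969339150\right)} + \frac{2080063}{1534325} = \frac{466}{\left(- \frac{1}{863}\right) 352035528} + \frac{2080063}{1534325} = \frac{466}{- \frac{352035528}{863}} + \frac{2080063}{1534325} = 466 \left(- \frac{863}{352035528}\right) + \frac{2080063}{1534325} = - \frac{201079}{176017764} + \frac{2080063}{1534325} = \frac{5960593709}{4400444100}$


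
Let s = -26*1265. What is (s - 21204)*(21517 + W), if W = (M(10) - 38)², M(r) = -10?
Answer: -1288573174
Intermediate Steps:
s = -32890
W = 2304 (W = (-10 - 38)² = (-48)² = 2304)
(s - 21204)*(21517 + W) = (-32890 - 21204)*(21517 + 2304) = -54094*23821 = -1288573174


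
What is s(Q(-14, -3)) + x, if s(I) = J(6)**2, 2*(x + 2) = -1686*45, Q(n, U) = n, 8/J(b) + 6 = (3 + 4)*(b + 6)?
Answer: -57702161/1521 ≈ -37937.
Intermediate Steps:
J(b) = 8/(36 + 7*b) (J(b) = 8/(-6 + (3 + 4)*(b + 6)) = 8/(-6 + 7*(6 + b)) = 8/(-6 + (42 + 7*b)) = 8/(36 + 7*b))
x = -37937 (x = -2 + (-1686*45)/2 = -2 + (1/2)*(-75870) = -2 - 37935 = -37937)
s(I) = 16/1521 (s(I) = (8/(36 + 7*6))**2 = (8/(36 + 42))**2 = (8/78)**2 = (8*(1/78))**2 = (4/39)**2 = 16/1521)
s(Q(-14, -3)) + x = 16/1521 - 37937 = -57702161/1521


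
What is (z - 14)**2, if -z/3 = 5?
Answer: 841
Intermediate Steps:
z = -15 (z = -3*5 = -15)
(z - 14)**2 = (-15 - 14)**2 = (-29)**2 = 841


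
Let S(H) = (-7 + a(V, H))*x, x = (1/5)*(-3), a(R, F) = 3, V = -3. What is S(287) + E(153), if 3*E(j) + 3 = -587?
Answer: -2914/15 ≈ -194.27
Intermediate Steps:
E(j) = -590/3 (E(j) = -1 + (1/3)*(-587) = -1 - 587/3 = -590/3)
x = -3/5 (x = (1*(1/5))*(-3) = (1/5)*(-3) = -3/5 ≈ -0.60000)
S(H) = 12/5 (S(H) = (-7 + 3)*(-3/5) = -4*(-3/5) = 12/5)
S(287) + E(153) = 12/5 - 590/3 = -2914/15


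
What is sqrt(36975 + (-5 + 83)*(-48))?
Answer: sqrt(33231) ≈ 182.29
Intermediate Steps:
sqrt(36975 + (-5 + 83)*(-48)) = sqrt(36975 + 78*(-48)) = sqrt(36975 - 3744) = sqrt(33231)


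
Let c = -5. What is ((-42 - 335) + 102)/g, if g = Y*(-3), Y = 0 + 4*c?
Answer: -55/12 ≈ -4.5833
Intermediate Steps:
Y = -20 (Y = 0 + 4*(-5) = 0 - 20 = -20)
g = 60 (g = -20*(-3) = 60)
((-42 - 335) + 102)/g = ((-42 - 335) + 102)/60 = (-377 + 102)*(1/60) = -275*1/60 = -55/12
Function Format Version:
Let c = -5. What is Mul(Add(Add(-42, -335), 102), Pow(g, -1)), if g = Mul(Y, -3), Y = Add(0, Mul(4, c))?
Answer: Rational(-55, 12) ≈ -4.5833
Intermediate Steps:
Y = -20 (Y = Add(0, Mul(4, -5)) = Add(0, -20) = -20)
g = 60 (g = Mul(-20, -3) = 60)
Mul(Add(Add(-42, -335), 102), Pow(g, -1)) = Mul(Add(Add(-42, -335), 102), Pow(60, -1)) = Mul(Add(-377, 102), Rational(1, 60)) = Mul(-275, Rational(1, 60)) = Rational(-55, 12)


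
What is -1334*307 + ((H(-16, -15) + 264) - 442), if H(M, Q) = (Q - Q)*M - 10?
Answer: -409726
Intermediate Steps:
H(M, Q) = -10 (H(M, Q) = 0*M - 10 = 0 - 10 = -10)
-1334*307 + ((H(-16, -15) + 264) - 442) = -1334*307 + ((-10 + 264) - 442) = -409538 + (254 - 442) = -409538 - 188 = -409726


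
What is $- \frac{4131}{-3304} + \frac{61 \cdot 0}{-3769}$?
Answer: $\frac{4131}{3304} \approx 1.2503$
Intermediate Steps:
$- \frac{4131}{-3304} + \frac{61 \cdot 0}{-3769} = \left(-4131\right) \left(- \frac{1}{3304}\right) + 0 \left(- \frac{1}{3769}\right) = \frac{4131}{3304} + 0 = \frac{4131}{3304}$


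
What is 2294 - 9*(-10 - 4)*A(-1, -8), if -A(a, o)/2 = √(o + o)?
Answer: 2294 - 1008*I ≈ 2294.0 - 1008.0*I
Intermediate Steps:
A(a, o) = -2*√2*√o (A(a, o) = -2*√(o + o) = -2*√2*√o)
2294 - 9*(-10 - 4)*A(-1, -8) = 2294 - 9*(-10 - 4)*(-2*√2*√(-8)) = 2294 - 9*(-14)*(-2*√2*2*I*√2) = 2294 - (-126)*(-8*I) = 2294 - 1008*I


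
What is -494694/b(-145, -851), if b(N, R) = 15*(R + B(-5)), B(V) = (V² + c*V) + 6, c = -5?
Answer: 54966/1325 ≈ 41.484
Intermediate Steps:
B(V) = 6 + V² - 5*V (B(V) = (V² - 5*V) + 6 = 6 + V² - 5*V)
b(N, R) = 840 + 15*R (b(N, R) = 15*(R + (6 + (-5)² - 5*(-5))) = 15*(R + (6 + 25 + 25)) = 15*(R + 56) = 15*(56 + R) = 840 + 15*R)
-494694/b(-145, -851) = -494694/(840 + 15*(-851)) = -494694/(840 - 12765) = -494694/(-11925) = -494694*(-1/11925) = 54966/1325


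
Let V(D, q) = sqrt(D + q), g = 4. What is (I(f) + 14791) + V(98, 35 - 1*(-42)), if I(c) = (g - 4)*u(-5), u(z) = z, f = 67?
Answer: 14791 + 5*sqrt(7) ≈ 14804.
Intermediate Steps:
I(c) = 0 (I(c) = (4 - 4)*(-5) = 0*(-5) = 0)
(I(f) + 14791) + V(98, 35 - 1*(-42)) = (0 + 14791) + sqrt(98 + (35 - 1*(-42))) = 14791 + sqrt(98 + (35 + 42)) = 14791 + sqrt(98 + 77) = 14791 + sqrt(175) = 14791 + 5*sqrt(7)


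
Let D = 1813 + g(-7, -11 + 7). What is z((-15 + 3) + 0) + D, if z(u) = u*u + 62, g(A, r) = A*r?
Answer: 2047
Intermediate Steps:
z(u) = 62 + u**2 (z(u) = u**2 + 62 = 62 + u**2)
D = 1841 (D = 1813 - 7*(-11 + 7) = 1813 - 7*(-4) = 1813 + 28 = 1841)
z((-15 + 3) + 0) + D = (62 + ((-15 + 3) + 0)**2) + 1841 = (62 + (-12 + 0)**2) + 1841 = (62 + (-12)**2) + 1841 = (62 + 144) + 1841 = 206 + 1841 = 2047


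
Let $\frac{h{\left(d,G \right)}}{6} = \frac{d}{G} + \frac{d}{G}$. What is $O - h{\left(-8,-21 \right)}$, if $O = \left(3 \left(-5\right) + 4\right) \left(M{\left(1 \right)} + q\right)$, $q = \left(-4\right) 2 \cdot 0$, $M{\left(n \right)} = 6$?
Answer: $- \frac{494}{7} \approx -70.571$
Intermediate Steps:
$h{\left(d,G \right)} = \frac{12 d}{G}$ ($h{\left(d,G \right)} = 6 \left(\frac{d}{G} + \frac{d}{G}\right) = 6 \frac{2 d}{G} = \frac{12 d}{G}$)
$q = 0$ ($q = \left(-8\right) 0 = 0$)
$O = -66$ ($O = \left(3 \left(-5\right) + 4\right) \left(6 + 0\right) = \left(-15 + 4\right) 6 = \left(-11\right) 6 = -66$)
$O - h{\left(-8,-21 \right)} = -66 - 12 \left(-8\right) \frac{1}{-21} = -66 - 12 \left(-8\right) \left(- \frac{1}{21}\right) = -66 - \frac{32}{7} = - \frac{494}{7}$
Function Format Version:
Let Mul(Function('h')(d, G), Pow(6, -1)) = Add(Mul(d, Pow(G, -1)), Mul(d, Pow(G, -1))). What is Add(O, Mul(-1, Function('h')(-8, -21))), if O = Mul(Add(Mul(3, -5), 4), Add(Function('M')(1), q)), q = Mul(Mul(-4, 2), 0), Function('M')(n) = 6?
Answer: Rational(-494, 7) ≈ -70.571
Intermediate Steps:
Function('h')(d, G) = Mul(12, d, Pow(G, -1)) (Function('h')(d, G) = Mul(6, Add(Mul(d, Pow(G, -1)), Mul(d, Pow(G, -1)))) = Mul(6, Mul(2, d, Pow(G, -1))) = Mul(12, d, Pow(G, -1)))
q = 0 (q = Mul(-8, 0) = 0)
O = -66 (O = Mul(Add(Mul(3, -5), 4), Add(6, 0)) = Mul(Add(-15, 4), 6) = Mul(-11, 6) = -66)
Add(O, Mul(-1, Function('h')(-8, -21))) = Add(-66, Mul(-1, Mul(12, -8, Pow(-21, -1)))) = Add(-66, Mul(-1, Mul(12, -8, Rational(-1, 21)))) = Add(-66, Mul(-1, Rational(32, 7))) = Add(-66, Rational(-32, 7)) = Rational(-494, 7)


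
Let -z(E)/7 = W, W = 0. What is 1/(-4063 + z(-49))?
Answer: -1/4063 ≈ -0.00024612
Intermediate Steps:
z(E) = 0 (z(E) = -7*0 = 0)
1/(-4063 + z(-49)) = 1/(-4063 + 0) = 1/(-4063) = -1/4063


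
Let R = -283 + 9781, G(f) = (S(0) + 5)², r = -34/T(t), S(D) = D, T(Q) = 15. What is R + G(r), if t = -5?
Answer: 9523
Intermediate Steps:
r = -34/15 ≈ -2.2667
G(f) = 25 (G(f) = (0 + 5)² = 5² = 25)
R = 9498
R + G(r) = 9498 + 25 = 9523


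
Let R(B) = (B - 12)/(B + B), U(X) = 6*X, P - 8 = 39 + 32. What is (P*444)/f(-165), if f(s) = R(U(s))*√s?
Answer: -70152*I*√165/167 ≈ -5395.9*I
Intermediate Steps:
P = 79 (P = 8 + (39 + 32) = 8 + 71 = 79)
R(B) = (-12 + B)/(2*B) (R(B) = (-12 + B)/((2*B)) = (-12 + B)*(1/(2*B)) = (-12 + B)/(2*B))
f(s) = (-12 + 6*s)/(12*√s) (f(s) = ((-12 + 6*s)/(2*((6*s))))*√s = ((1/(6*s))*(-12 + 6*s)/2)*√s = ((-12 + 6*s)/(12*s))*√s = (-12 + 6*s)/(12*√s))
(P*444)/f(-165) = (79*444)/(((-2 - 165)/(2*√(-165)))) = 35076/(((½)*(-I*√165/165)*(-167))) = 35076/((167*I*√165/330)) = 35076*(-2*I*√165/167) = -70152*I*√165/167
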